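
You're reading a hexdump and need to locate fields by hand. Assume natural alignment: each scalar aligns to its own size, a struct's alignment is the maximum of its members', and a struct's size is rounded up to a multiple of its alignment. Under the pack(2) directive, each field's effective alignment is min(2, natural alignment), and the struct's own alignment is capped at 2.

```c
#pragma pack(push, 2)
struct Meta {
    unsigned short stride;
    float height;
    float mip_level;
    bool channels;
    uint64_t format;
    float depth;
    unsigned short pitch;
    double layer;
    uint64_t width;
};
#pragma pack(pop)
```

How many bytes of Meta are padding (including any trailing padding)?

stride at 0 (size 2, align 2) → ends 2
height at 2 (size 4, align 2) → ends 6
mip_level at 6 (size 4, align 2) → ends 10
channels at 10 (size 1, align 1) → ends 11
pad 1 to align 2 for format
format at 12 (size 8, align 2) → ends 20
depth at 20 (size 4, align 2) → ends 24
pitch at 24 (size 2, align 2) → ends 26
layer at 26 (size 8, align 2) → ends 34
width at 34 (size 8, align 2) → ends 42
total 42 bytes, alignment 2
data bytes 41, size 42 → padding 1

1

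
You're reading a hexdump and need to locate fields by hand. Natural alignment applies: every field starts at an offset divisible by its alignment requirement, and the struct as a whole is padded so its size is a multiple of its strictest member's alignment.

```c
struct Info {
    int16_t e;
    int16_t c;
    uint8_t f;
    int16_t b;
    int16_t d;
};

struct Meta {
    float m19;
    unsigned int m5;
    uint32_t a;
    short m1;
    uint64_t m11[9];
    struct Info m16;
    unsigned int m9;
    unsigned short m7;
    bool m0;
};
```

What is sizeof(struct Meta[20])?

Info: @0: e [2B, align 2] → 2; @2: c [2B, align 2] → 4; @4: f [1B, align 1] → 5; +1 pad (align 2); @6: b [2B, align 2] → 8; @8: d [2B, align 2] → 10; size 10, align 2
@0: m19 [4B, align 4] → 4
@4: m5 [4B, align 4] → 8
@8: a [4B, align 4] → 12
@12: m1 [2B, align 2] → 14
+2 pad (align 8)
@16: m11 [72B, align 8] → 88
@88: m16 [10B, align 2] → 98
+2 pad (align 4)
@100: m9 [4B, align 4] → 104
@104: m7 [2B, align 2] → 106
@106: m0 [1B, align 1] → 107
+5 tail pad (align 8)
size 112, align 8
array of 20: 20 × 112 = 2240

2240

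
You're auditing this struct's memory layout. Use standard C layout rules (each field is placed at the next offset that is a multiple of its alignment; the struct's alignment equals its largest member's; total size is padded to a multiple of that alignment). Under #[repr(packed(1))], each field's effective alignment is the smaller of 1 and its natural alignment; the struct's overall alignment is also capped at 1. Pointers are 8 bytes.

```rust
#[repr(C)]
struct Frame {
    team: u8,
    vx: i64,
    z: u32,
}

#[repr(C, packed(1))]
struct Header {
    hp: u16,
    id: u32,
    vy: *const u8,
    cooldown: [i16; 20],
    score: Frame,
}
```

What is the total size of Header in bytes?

78

Frame: 0..1  team  (1B, 1-aligned); 1..8  -- padding (7B); 8..16  vx  (8B, 8-aligned); 16..20  z  (4B, 4-aligned); 20..24  -- tail padding (4B); sizeof = 24, alignof = 8
0..2  hp  (2B, 1-aligned)
2..6  id  (4B, 1-aligned)
6..14  vy  (8B, 1-aligned)
14..54  cooldown  (40B, 1-aligned)
54..78  score  (24B, 1-aligned)
sizeof = 78, alignof = 1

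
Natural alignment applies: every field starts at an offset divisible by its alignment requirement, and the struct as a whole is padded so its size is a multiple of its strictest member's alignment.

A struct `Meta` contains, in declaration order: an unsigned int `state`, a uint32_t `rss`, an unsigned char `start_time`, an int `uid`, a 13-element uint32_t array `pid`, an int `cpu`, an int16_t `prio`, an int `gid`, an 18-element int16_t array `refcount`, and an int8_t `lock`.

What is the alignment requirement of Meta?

4

member alignments: state=4, rss=4, start_time=1, uid=4, pid=4, cpu=4, prio=2, gid=4, refcount=2, lock=1
max = 4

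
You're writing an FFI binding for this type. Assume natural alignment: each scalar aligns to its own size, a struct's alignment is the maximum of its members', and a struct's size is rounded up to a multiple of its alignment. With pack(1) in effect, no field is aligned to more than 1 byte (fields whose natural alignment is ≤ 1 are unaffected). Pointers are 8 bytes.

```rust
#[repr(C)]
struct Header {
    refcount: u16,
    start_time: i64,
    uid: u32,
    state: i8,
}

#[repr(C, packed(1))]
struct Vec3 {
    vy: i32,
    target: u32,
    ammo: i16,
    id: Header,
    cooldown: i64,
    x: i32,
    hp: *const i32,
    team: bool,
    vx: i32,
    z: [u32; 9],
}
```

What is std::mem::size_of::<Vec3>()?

95

Header: 0..2  refcount  (2B, 2-aligned); 2..8  -- padding (6B); 8..16  start_time  (8B, 8-aligned); 16..20  uid  (4B, 4-aligned); 20..21  state  (1B, 1-aligned); 21..24  -- tail padding (3B); sizeof = 24, alignof = 8
0..4  vy  (4B, 1-aligned)
4..8  target  (4B, 1-aligned)
8..10  ammo  (2B, 1-aligned)
10..34  id  (24B, 1-aligned)
34..42  cooldown  (8B, 1-aligned)
42..46  x  (4B, 1-aligned)
46..54  hp  (8B, 1-aligned)
54..55  team  (1B, 1-aligned)
55..59  vx  (4B, 1-aligned)
59..95  z  (36B, 1-aligned)
sizeof = 95, alignof = 1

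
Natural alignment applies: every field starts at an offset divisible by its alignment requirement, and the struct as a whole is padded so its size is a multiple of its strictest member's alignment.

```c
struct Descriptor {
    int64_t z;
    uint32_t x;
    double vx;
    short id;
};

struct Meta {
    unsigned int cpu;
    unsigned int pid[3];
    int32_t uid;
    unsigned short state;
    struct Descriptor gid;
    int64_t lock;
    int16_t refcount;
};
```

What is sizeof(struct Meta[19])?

Descriptor: z at 0 (size 8, align 8) → ends 8; x at 8 (size 4, align 4) → ends 12; pad 4 to align 8 for vx; vx at 16 (size 8, align 8) → ends 24; id at 24 (size 2, align 2) → ends 26; tail pad 6 to reach multiple of 8; total 32 bytes, alignment 8
cpu at 0 (size 4, align 4) → ends 4
pid at 4 (size 12, align 4) → ends 16
uid at 16 (size 4, align 4) → ends 20
state at 20 (size 2, align 2) → ends 22
pad 2 to align 8 for gid
gid at 24 (size 32, align 8) → ends 56
lock at 56 (size 8, align 8) → ends 64
refcount at 64 (size 2, align 2) → ends 66
tail pad 6 to reach multiple of 8
total 72 bytes, alignment 8
array of 19: 19 × 72 = 1368

1368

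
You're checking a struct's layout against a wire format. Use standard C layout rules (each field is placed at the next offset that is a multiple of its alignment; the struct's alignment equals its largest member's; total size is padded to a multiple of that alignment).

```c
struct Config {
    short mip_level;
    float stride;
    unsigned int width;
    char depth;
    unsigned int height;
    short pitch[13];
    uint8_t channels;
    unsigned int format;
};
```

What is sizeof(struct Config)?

0..2  mip_level  (2B, 2-aligned)
2..4  -- padding (2B)
4..8  stride  (4B, 4-aligned)
8..12  width  (4B, 4-aligned)
12..13  depth  (1B, 1-aligned)
13..16  -- padding (3B)
16..20  height  (4B, 4-aligned)
20..46  pitch  (26B, 2-aligned)
46..47  channels  (1B, 1-aligned)
47..48  -- padding (1B)
48..52  format  (4B, 4-aligned)
sizeof = 52, alignof = 4

52 bytes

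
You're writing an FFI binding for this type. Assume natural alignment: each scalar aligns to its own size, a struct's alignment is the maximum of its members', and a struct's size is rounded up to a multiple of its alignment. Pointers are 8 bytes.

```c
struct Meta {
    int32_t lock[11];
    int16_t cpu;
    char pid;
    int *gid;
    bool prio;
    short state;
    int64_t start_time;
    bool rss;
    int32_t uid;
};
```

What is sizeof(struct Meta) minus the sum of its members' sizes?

9

@0: lock [44B, align 4] → 44
@44: cpu [2B, align 2] → 46
@46: pid [1B, align 1] → 47
+1 pad (align 8)
@48: gid [8B, align 8] → 56
@56: prio [1B, align 1] → 57
+1 pad (align 2)
@58: state [2B, align 2] → 60
+4 pad (align 8)
@64: start_time [8B, align 8] → 72
@72: rss [1B, align 1] → 73
+3 pad (align 4)
@76: uid [4B, align 4] → 80
size 80, align 8
data bytes 71, size 80 → padding 9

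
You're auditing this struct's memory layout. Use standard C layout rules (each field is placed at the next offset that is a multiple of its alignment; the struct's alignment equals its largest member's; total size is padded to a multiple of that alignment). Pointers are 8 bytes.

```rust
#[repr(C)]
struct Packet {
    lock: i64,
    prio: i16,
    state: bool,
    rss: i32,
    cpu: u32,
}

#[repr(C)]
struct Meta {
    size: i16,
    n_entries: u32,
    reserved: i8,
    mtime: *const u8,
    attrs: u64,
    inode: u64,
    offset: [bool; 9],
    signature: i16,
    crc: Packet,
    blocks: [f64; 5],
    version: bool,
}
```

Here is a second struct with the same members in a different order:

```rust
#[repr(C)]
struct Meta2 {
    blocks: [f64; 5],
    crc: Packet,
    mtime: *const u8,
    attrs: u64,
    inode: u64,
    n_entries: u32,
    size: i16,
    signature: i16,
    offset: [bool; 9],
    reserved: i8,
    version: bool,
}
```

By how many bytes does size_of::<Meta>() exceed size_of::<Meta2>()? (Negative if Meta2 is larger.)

Packet: 0..8  lock  (8B, 8-aligned); 8..10  prio  (2B, 2-aligned); 10..11  state  (1B, 1-aligned); 11..12  -- padding (1B); 12..16  rss  (4B, 4-aligned); 16..20  cpu  (4B, 4-aligned); 20..24  -- tail padding (4B); sizeof = 24, alignof = 8
0..2  size  (2B, 2-aligned)
2..4  -- padding (2B)
4..8  n_entries  (4B, 4-aligned)
8..9  reserved  (1B, 1-aligned)
9..16  -- padding (7B)
16..24  mtime  (8B, 8-aligned)
24..32  attrs  (8B, 8-aligned)
32..40  inode  (8B, 8-aligned)
40..49  offset  (9B, 1-aligned)
49..50  -- padding (1B)
50..52  signature  (2B, 2-aligned)
52..56  -- padding (4B)
56..80  crc  (24B, 8-aligned)
80..120  blocks  (40B, 8-aligned)
120..121  version  (1B, 1-aligned)
121..128  -- tail padding (7B)
sizeof = 128, alignof = 8
— Meta2 —
0..40  blocks  (40B, 8-aligned)
40..64  crc  (24B, 8-aligned)
64..72  mtime  (8B, 8-aligned)
72..80  attrs  (8B, 8-aligned)
80..88  inode  (8B, 8-aligned)
88..92  n_entries  (4B, 4-aligned)
92..94  size  (2B, 2-aligned)
94..96  signature  (2B, 2-aligned)
96..105  offset  (9B, 1-aligned)
105..106  reserved  (1B, 1-aligned)
106..107  version  (1B, 1-aligned)
107..112  -- tail padding (5B)
sizeof = 112, alignof = 8
128 − 112 = 16

16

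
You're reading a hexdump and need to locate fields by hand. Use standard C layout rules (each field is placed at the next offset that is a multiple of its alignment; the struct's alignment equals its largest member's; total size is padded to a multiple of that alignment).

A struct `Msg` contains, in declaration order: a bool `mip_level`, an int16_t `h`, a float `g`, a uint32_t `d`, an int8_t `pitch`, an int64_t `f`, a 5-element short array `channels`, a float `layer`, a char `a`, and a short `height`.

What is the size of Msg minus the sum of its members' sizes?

mip_level at 0 (size 1, align 1) → ends 1
pad 1 to align 2 for h
h at 2 (size 2, align 2) → ends 4
g at 4 (size 4, align 4) → ends 8
d at 8 (size 4, align 4) → ends 12
pitch at 12 (size 1, align 1) → ends 13
pad 3 to align 8 for f
f at 16 (size 8, align 8) → ends 24
channels at 24 (size 10, align 2) → ends 34
pad 2 to align 4 for layer
layer at 36 (size 4, align 4) → ends 40
a at 40 (size 1, align 1) → ends 41
pad 1 to align 2 for height
height at 42 (size 2, align 2) → ends 44
tail pad 4 to reach multiple of 8
total 48 bytes, alignment 8
data bytes 37, size 48 → padding 11

11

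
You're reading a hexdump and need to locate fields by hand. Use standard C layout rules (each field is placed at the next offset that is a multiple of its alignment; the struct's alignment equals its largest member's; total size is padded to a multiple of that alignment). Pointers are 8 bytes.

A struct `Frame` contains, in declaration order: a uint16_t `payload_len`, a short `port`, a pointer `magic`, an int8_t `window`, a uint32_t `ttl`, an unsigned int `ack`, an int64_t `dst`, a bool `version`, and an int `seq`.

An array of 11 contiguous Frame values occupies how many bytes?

528

payload_len at 0 (size 2, align 2) → ends 2
port at 2 (size 2, align 2) → ends 4
pad 4 to align 8 for magic
magic at 8 (size 8, align 8) → ends 16
window at 16 (size 1, align 1) → ends 17
pad 3 to align 4 for ttl
ttl at 20 (size 4, align 4) → ends 24
ack at 24 (size 4, align 4) → ends 28
pad 4 to align 8 for dst
dst at 32 (size 8, align 8) → ends 40
version at 40 (size 1, align 1) → ends 41
pad 3 to align 4 for seq
seq at 44 (size 4, align 4) → ends 48
total 48 bytes, alignment 8
array of 11: 11 × 48 = 528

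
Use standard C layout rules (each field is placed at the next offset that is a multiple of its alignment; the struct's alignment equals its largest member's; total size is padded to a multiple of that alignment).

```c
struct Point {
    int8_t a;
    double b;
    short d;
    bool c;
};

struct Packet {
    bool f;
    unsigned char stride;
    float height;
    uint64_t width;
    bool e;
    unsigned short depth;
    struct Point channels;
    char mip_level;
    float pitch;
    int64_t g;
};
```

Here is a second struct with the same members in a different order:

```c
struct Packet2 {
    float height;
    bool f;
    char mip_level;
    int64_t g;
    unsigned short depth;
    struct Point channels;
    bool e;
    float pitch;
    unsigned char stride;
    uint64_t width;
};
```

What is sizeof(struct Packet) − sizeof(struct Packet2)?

-8

Point: @0: a [1B, align 1] → 1; +7 pad (align 8); @8: b [8B, align 8] → 16; @16: d [2B, align 2] → 18; @18: c [1B, align 1] → 19; +5 tail pad (align 8); size 24, align 8
@0: f [1B, align 1] → 1
@1: stride [1B, align 1] → 2
+2 pad (align 4)
@4: height [4B, align 4] → 8
@8: width [8B, align 8] → 16
@16: e [1B, align 1] → 17
+1 pad (align 2)
@18: depth [2B, align 2] → 20
+4 pad (align 8)
@24: channels [24B, align 8] → 48
@48: mip_level [1B, align 1] → 49
+3 pad (align 4)
@52: pitch [4B, align 4] → 56
@56: g [8B, align 8] → 64
size 64, align 8
— Packet2 —
@0: height [4B, align 4] → 4
@4: f [1B, align 1] → 5
@5: mip_level [1B, align 1] → 6
+2 pad (align 8)
@8: g [8B, align 8] → 16
@16: depth [2B, align 2] → 18
+6 pad (align 8)
@24: channels [24B, align 8] → 48
@48: e [1B, align 1] → 49
+3 pad (align 4)
@52: pitch [4B, align 4] → 56
@56: stride [1B, align 1] → 57
+7 pad (align 8)
@64: width [8B, align 8] → 72
size 72, align 8
64 − 72 = -8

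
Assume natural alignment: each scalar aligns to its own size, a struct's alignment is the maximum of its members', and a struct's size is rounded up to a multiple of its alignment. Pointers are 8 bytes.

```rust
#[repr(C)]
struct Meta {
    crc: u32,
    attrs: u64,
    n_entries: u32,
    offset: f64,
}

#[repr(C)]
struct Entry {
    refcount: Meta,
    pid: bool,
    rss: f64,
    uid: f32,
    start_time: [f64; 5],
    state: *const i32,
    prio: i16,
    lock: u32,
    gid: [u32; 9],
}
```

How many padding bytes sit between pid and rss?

Meta: 0..4  crc  (4B, 4-aligned); 4..8  -- padding (4B); 8..16  attrs  (8B, 8-aligned); 16..20  n_entries  (4B, 4-aligned); 20..24  -- padding (4B); 24..32  offset  (8B, 8-aligned); sizeof = 32, alignof = 8
0..32  refcount  (32B, 8-aligned)
32..33  pid  (1B, 1-aligned)
33..40  -- padding (7B)
40..48  rss  (8B, 8-aligned)

7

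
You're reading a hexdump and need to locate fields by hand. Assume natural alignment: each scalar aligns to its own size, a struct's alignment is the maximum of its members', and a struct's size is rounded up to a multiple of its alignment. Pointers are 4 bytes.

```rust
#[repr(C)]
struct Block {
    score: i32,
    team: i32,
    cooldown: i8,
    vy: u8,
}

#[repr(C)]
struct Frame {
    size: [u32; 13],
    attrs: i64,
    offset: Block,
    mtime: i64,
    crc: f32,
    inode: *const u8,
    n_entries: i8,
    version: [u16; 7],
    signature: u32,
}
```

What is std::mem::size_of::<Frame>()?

Block: 0..4  score  (4B, 4-aligned); 4..8  team  (4B, 4-aligned); 8..9  cooldown  (1B, 1-aligned); 9..10  vy  (1B, 1-aligned); 10..12  -- tail padding (2B); sizeof = 12, alignof = 4
0..52  size  (52B, 4-aligned)
52..56  -- padding (4B)
56..64  attrs  (8B, 8-aligned)
64..76  offset  (12B, 4-aligned)
76..80  -- padding (4B)
80..88  mtime  (8B, 8-aligned)
88..92  crc  (4B, 4-aligned)
92..96  inode  (4B, 4-aligned)
96..97  n_entries  (1B, 1-aligned)
97..98  -- padding (1B)
98..112  version  (14B, 2-aligned)
112..116  signature  (4B, 4-aligned)
116..120  -- tail padding (4B)
sizeof = 120, alignof = 8

120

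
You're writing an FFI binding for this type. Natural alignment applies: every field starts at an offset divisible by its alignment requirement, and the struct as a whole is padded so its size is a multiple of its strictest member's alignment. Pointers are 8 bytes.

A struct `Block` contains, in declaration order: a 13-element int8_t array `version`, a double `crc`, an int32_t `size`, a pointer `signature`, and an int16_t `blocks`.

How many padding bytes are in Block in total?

13

version at 0 (size 13, align 1) → ends 13
pad 3 to align 8 for crc
crc at 16 (size 8, align 8) → ends 24
size at 24 (size 4, align 4) → ends 28
pad 4 to align 8 for signature
signature at 32 (size 8, align 8) → ends 40
blocks at 40 (size 2, align 2) → ends 42
tail pad 6 to reach multiple of 8
total 48 bytes, alignment 8
data bytes 35, size 48 → padding 13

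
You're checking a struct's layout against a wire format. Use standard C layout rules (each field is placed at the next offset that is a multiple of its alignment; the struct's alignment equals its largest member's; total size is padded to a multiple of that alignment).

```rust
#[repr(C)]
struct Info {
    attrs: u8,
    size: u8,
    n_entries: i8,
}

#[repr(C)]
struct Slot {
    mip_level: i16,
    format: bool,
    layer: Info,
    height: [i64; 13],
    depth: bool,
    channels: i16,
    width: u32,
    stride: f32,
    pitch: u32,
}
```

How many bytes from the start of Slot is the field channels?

114

Info: attrs at 0 (size 1, align 1) → ends 1; size at 1 (size 1, align 1) → ends 2; n_entries at 2 (size 1, align 1) → ends 3; total 3 bytes, alignment 1
mip_level at 0 (size 2, align 2) → ends 2
format at 2 (size 1, align 1) → ends 3
layer at 3 (size 3, align 1) → ends 6
pad 2 to align 8 for height
height at 8 (size 104, align 8) → ends 112
depth at 112 (size 1, align 1) → ends 113
pad 1 to align 2 for channels
channels at 114 (size 2, align 2) → ends 116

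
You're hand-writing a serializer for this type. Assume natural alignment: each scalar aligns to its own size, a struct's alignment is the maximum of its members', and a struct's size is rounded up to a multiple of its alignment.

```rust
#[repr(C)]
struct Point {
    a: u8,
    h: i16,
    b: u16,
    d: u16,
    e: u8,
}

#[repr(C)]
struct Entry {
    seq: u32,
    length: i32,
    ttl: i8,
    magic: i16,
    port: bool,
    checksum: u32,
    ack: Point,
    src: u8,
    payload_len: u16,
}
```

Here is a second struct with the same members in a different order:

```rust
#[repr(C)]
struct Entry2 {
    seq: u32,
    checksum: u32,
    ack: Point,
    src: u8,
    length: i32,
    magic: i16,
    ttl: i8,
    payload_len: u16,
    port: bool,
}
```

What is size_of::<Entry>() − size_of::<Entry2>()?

4

Point: @0: a [1B, align 1] → 1; +1 pad (align 2); @2: h [2B, align 2] → 4; @4: b [2B, align 2] → 6; @6: d [2B, align 2] → 8; @8: e [1B, align 1] → 9; +1 tail pad (align 2); size 10, align 2
@0: seq [4B, align 4] → 4
@4: length [4B, align 4] → 8
@8: ttl [1B, align 1] → 9
+1 pad (align 2)
@10: magic [2B, align 2] → 12
@12: port [1B, align 1] → 13
+3 pad (align 4)
@16: checksum [4B, align 4] → 20
@20: ack [10B, align 2] → 30
@30: src [1B, align 1] → 31
+1 pad (align 2)
@32: payload_len [2B, align 2] → 34
+2 tail pad (align 4)
size 36, align 4
— Entry2 —
@0: seq [4B, align 4] → 4
@4: checksum [4B, align 4] → 8
@8: ack [10B, align 2] → 18
@18: src [1B, align 1] → 19
+1 pad (align 4)
@20: length [4B, align 4] → 24
@24: magic [2B, align 2] → 26
@26: ttl [1B, align 1] → 27
+1 pad (align 2)
@28: payload_len [2B, align 2] → 30
@30: port [1B, align 1] → 31
+1 tail pad (align 4)
size 32, align 4
36 − 32 = 4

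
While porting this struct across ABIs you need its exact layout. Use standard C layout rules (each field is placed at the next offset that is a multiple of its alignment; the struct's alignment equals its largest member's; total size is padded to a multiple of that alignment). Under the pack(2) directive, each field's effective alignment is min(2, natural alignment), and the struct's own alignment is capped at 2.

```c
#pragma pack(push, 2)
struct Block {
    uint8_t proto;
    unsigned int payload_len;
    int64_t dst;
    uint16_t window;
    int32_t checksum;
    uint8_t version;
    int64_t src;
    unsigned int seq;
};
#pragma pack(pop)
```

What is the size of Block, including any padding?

34 bytes

0..1  proto  (1B, 1-aligned)
1..2  -- padding (1B)
2..6  payload_len  (4B, 2-aligned)
6..14  dst  (8B, 2-aligned)
14..16  window  (2B, 2-aligned)
16..20  checksum  (4B, 2-aligned)
20..21  version  (1B, 1-aligned)
21..22  -- padding (1B)
22..30  src  (8B, 2-aligned)
30..34  seq  (4B, 2-aligned)
sizeof = 34, alignof = 2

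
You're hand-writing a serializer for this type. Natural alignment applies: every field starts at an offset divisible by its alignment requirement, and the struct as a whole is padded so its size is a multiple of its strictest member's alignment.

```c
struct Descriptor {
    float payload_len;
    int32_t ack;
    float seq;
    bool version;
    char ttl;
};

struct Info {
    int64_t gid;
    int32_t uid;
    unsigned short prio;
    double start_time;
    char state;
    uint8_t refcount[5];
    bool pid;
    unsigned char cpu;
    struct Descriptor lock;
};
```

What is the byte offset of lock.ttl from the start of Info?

Descriptor: 0..4  payload_len  (4B, 4-aligned); 4..8  ack  (4B, 4-aligned); 8..12  seq  (4B, 4-aligned); 12..13  version  (1B, 1-aligned); 13..14  ttl  (1B, 1-aligned); 14..16  -- tail padding (2B); sizeof = 16, alignof = 4
0..8  gid  (8B, 8-aligned)
8..12  uid  (4B, 4-aligned)
12..14  prio  (2B, 2-aligned)
14..16  -- padding (2B)
16..24  start_time  (8B, 8-aligned)
24..25  state  (1B, 1-aligned)
25..30  refcount  (5B, 1-aligned)
30..31  pid  (1B, 1-aligned)
31..32  cpu  (1B, 1-aligned)
32..48  lock  (16B, 4-aligned)
within Descriptor: ttl at 13
32 + 13 = 45

45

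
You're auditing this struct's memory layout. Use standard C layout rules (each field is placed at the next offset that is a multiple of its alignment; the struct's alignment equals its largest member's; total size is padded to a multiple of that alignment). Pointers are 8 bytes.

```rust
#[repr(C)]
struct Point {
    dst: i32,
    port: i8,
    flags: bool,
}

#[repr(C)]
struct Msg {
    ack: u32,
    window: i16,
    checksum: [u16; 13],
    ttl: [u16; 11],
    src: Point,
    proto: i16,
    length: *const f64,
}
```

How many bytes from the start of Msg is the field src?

56

Point: dst at 0 (size 4, align 4) → ends 4; port at 4 (size 1, align 1) → ends 5; flags at 5 (size 1, align 1) → ends 6; tail pad 2 to reach multiple of 4; total 8 bytes, alignment 4
ack at 0 (size 4, align 4) → ends 4
window at 4 (size 2, align 2) → ends 6
checksum at 6 (size 26, align 2) → ends 32
ttl at 32 (size 22, align 2) → ends 54
pad 2 to align 4 for src
src at 56 (size 8, align 4) → ends 64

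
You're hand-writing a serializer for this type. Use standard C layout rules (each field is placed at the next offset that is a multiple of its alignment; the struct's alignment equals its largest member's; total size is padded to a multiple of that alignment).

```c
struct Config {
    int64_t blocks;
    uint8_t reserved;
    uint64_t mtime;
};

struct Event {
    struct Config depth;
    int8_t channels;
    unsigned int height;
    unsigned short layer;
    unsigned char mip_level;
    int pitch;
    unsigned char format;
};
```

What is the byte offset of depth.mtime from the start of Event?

Config: blocks at 0 (size 8, align 8) → ends 8; reserved at 8 (size 1, align 1) → ends 9; pad 7 to align 8 for mtime; mtime at 16 (size 8, align 8) → ends 24; total 24 bytes, alignment 8
depth at 0 (size 24, align 8) → ends 24
within Config: mtime at 16
0 + 16 = 16

16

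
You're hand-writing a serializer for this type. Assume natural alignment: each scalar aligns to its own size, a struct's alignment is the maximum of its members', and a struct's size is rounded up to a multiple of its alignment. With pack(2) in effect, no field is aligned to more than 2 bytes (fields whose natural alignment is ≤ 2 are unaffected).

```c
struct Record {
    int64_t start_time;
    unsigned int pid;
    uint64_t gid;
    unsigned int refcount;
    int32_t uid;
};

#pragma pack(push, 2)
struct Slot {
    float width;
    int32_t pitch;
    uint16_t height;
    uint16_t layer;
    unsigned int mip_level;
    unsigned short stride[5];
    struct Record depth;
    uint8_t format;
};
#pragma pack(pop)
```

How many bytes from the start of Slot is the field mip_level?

Record: @0: start_time [8B, align 8] → 8; @8: pid [4B, align 4] → 12; +4 pad (align 8); @16: gid [8B, align 8] → 24; @24: refcount [4B, align 4] → 28; @28: uid [4B, align 4] → 32; size 32, align 8
@0: width [4B, align 2] → 4
@4: pitch [4B, align 2] → 8
@8: height [2B, align 2] → 10
@10: layer [2B, align 2] → 12
@12: mip_level [4B, align 2] → 16

12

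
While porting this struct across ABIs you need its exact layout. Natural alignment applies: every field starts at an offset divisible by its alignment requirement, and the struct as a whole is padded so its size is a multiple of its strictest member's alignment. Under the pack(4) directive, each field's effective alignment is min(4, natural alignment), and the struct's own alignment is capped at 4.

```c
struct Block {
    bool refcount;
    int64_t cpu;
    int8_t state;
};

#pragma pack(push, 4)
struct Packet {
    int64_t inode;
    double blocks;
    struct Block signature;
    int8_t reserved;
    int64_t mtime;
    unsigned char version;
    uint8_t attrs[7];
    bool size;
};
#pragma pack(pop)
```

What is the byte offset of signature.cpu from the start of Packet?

Block: 0..1  refcount  (1B, 1-aligned); 1..8  -- padding (7B); 8..16  cpu  (8B, 8-aligned); 16..17  state  (1B, 1-aligned); 17..24  -- tail padding (7B); sizeof = 24, alignof = 8
0..8  inode  (8B, 4-aligned)
8..16  blocks  (8B, 4-aligned)
16..40  signature  (24B, 4-aligned)
within Block: cpu at 8
16 + 8 = 24

24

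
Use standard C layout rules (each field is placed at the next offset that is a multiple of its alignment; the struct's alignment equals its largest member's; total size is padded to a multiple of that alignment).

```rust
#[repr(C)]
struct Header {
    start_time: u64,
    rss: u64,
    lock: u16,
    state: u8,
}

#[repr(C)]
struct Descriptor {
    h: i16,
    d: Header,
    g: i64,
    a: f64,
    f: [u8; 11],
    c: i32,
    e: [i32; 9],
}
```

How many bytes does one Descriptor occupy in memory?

104 bytes

Header: 0..8  start_time  (8B, 8-aligned); 8..16  rss  (8B, 8-aligned); 16..18  lock  (2B, 2-aligned); 18..19  state  (1B, 1-aligned); 19..24  -- tail padding (5B); sizeof = 24, alignof = 8
0..2  h  (2B, 2-aligned)
2..8  -- padding (6B)
8..32  d  (24B, 8-aligned)
32..40  g  (8B, 8-aligned)
40..48  a  (8B, 8-aligned)
48..59  f  (11B, 1-aligned)
59..60  -- padding (1B)
60..64  c  (4B, 4-aligned)
64..100  e  (36B, 4-aligned)
100..104  -- tail padding (4B)
sizeof = 104, alignof = 8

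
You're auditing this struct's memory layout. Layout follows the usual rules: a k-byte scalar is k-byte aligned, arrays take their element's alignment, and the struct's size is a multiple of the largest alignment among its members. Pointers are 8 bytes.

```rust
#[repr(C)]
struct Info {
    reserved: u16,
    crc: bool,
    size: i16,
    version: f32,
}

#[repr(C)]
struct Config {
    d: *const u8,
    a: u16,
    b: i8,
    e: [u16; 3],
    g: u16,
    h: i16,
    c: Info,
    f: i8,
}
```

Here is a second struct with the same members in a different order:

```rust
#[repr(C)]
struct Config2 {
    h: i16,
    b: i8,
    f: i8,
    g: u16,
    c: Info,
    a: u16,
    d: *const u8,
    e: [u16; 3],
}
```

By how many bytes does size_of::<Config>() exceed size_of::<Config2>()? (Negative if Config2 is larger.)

Info: 0..2  reserved  (2B, 2-aligned); 2..3  crc  (1B, 1-aligned); 3..4  -- padding (1B); 4..6  size  (2B, 2-aligned); 6..8  -- padding (2B); 8..12  version  (4B, 4-aligned); sizeof = 12, alignof = 4
0..8  d  (8B, 8-aligned)
8..10  a  (2B, 2-aligned)
10..11  b  (1B, 1-aligned)
11..12  -- padding (1B)
12..18  e  (6B, 2-aligned)
18..20  g  (2B, 2-aligned)
20..22  h  (2B, 2-aligned)
22..24  -- padding (2B)
24..36  c  (12B, 4-aligned)
36..37  f  (1B, 1-aligned)
37..40  -- tail padding (3B)
sizeof = 40, alignof = 8
— Config2 —
0..2  h  (2B, 2-aligned)
2..3  b  (1B, 1-aligned)
3..4  f  (1B, 1-aligned)
4..6  g  (2B, 2-aligned)
6..8  -- padding (2B)
8..20  c  (12B, 4-aligned)
20..22  a  (2B, 2-aligned)
22..24  -- padding (2B)
24..32  d  (8B, 8-aligned)
32..38  e  (6B, 2-aligned)
38..40  -- tail padding (2B)
sizeof = 40, alignof = 8
40 − 40 = 0

0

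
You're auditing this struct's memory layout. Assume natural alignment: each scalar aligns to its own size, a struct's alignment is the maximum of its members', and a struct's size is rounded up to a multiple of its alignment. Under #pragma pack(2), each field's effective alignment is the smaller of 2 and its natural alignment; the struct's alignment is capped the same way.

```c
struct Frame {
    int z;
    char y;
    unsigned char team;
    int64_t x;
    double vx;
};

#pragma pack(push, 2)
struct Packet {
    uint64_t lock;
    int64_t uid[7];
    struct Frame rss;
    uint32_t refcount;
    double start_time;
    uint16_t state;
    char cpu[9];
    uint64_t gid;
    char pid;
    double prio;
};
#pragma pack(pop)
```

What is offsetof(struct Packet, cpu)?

Frame: 0..4  z  (4B, 4-aligned); 4..5  y  (1B, 1-aligned); 5..6  team  (1B, 1-aligned); 6..8  -- padding (2B); 8..16  x  (8B, 8-aligned); 16..24  vx  (8B, 8-aligned); sizeof = 24, alignof = 8
0..8  lock  (8B, 2-aligned)
8..64  uid  (56B, 2-aligned)
64..88  rss  (24B, 2-aligned)
88..92  refcount  (4B, 2-aligned)
92..100  start_time  (8B, 2-aligned)
100..102  state  (2B, 2-aligned)
102..111  cpu  (9B, 1-aligned)

102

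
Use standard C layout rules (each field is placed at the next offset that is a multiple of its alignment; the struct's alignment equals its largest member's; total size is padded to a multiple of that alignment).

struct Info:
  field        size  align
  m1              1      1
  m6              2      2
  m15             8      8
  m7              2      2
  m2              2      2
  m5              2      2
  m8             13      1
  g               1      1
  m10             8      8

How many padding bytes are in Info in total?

9

m1 at 0 (size 1, align 1) → ends 1
pad 1 to align 2 for m6
m6 at 2 (size 2, align 2) → ends 4
pad 4 to align 8 for m15
m15 at 8 (size 8, align 8) → ends 16
m7 at 16 (size 2, align 2) → ends 18
m2 at 18 (size 2, align 2) → ends 20
m5 at 20 (size 2, align 2) → ends 22
m8 at 22 (size 13, align 1) → ends 35
g at 35 (size 1, align 1) → ends 36
pad 4 to align 8 for m10
m10 at 40 (size 8, align 8) → ends 48
total 48 bytes, alignment 8
data bytes 39, size 48 → padding 9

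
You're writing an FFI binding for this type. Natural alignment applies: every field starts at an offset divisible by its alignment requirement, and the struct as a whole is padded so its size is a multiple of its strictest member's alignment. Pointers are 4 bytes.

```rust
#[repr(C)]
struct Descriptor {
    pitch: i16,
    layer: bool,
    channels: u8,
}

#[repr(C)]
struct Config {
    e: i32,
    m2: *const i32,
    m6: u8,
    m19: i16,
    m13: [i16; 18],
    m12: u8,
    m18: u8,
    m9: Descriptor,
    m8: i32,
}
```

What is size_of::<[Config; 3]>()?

180

Descriptor: @0: pitch [2B, align 2] → 2; @2: layer [1B, align 1] → 3; @3: channels [1B, align 1] → 4; size 4, align 2
@0: e [4B, align 4] → 4
@4: m2 [4B, align 4] → 8
@8: m6 [1B, align 1] → 9
+1 pad (align 2)
@10: m19 [2B, align 2] → 12
@12: m13 [36B, align 2] → 48
@48: m12 [1B, align 1] → 49
@49: m18 [1B, align 1] → 50
@50: m9 [4B, align 2] → 54
+2 pad (align 4)
@56: m8 [4B, align 4] → 60
size 60, align 4
array of 3: 3 × 60 = 180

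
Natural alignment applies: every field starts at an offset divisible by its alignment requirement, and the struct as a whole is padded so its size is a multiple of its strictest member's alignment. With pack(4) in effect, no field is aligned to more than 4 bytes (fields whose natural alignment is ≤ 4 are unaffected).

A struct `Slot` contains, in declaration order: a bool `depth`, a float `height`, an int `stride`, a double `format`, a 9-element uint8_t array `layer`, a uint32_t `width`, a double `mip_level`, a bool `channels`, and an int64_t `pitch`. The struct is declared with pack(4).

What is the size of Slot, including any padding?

56 bytes

depth at 0 (size 1, align 1) → ends 1
pad 3 to align 4 for height
height at 4 (size 4, align 4) → ends 8
stride at 8 (size 4, align 4) → ends 12
format at 12 (size 8, align 4) → ends 20
layer at 20 (size 9, align 1) → ends 29
pad 3 to align 4 for width
width at 32 (size 4, align 4) → ends 36
mip_level at 36 (size 8, align 4) → ends 44
channels at 44 (size 1, align 1) → ends 45
pad 3 to align 4 for pitch
pitch at 48 (size 8, align 4) → ends 56
total 56 bytes, alignment 4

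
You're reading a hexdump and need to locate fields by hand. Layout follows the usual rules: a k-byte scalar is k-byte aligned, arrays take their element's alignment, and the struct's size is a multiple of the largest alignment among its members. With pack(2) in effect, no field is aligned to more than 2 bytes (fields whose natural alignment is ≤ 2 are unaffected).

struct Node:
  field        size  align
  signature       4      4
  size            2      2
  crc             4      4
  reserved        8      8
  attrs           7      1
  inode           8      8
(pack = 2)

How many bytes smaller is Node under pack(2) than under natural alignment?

6

natural layout:
  signature at 0 (size 4, align 4) → ends 4
  size at 4 (size 2, align 2) → ends 6
  pad 2 to align 4 for crc
  crc at 8 (size 4, align 4) → ends 12
  pad 4 to align 8 for reserved
  reserved at 16 (size 8, align 8) → ends 24
  attrs at 24 (size 7, align 1) → ends 31
  pad 1 to align 8 for inode
  inode at 32 (size 8, align 8) → ends 40
  total 40 bytes, alignment 8
packed(2) layout:
  signature at 0 (size 4, align 2) → ends 4
  size at 4 (size 2, align 2) → ends 6
  crc at 6 (size 4, align 2) → ends 10
  reserved at 10 (size 8, align 2) → ends 18
  attrs at 18 (size 7, align 1) → ends 25
  pad 1 to align 2 for inode
  inode at 26 (size 8, align 2) → ends 34
  total 34 bytes, alignment 2
40 − 34 = 6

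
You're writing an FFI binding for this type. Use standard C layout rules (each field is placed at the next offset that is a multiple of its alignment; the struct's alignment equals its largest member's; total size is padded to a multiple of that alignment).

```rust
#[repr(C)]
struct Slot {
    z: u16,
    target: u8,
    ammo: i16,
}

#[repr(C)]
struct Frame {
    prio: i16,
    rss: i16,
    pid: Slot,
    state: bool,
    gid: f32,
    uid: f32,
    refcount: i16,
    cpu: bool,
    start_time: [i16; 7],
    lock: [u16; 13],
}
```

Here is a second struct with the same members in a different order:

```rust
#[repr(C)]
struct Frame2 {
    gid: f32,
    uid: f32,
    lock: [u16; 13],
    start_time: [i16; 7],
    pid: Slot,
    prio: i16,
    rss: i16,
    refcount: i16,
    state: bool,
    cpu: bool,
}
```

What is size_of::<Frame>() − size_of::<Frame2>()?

Slot: 0..2  z  (2B, 2-aligned); 2..3  target  (1B, 1-aligned); 3..4  -- padding (1B); 4..6  ammo  (2B, 2-aligned); sizeof = 6, alignof = 2
0..2  prio  (2B, 2-aligned)
2..4  rss  (2B, 2-aligned)
4..10  pid  (6B, 2-aligned)
10..11  state  (1B, 1-aligned)
11..12  -- padding (1B)
12..16  gid  (4B, 4-aligned)
16..20  uid  (4B, 4-aligned)
20..22  refcount  (2B, 2-aligned)
22..23  cpu  (1B, 1-aligned)
23..24  -- padding (1B)
24..38  start_time  (14B, 2-aligned)
38..64  lock  (26B, 2-aligned)
sizeof = 64, alignof = 4
— Frame2 —
0..4  gid  (4B, 4-aligned)
4..8  uid  (4B, 4-aligned)
8..34  lock  (26B, 2-aligned)
34..48  start_time  (14B, 2-aligned)
48..54  pid  (6B, 2-aligned)
54..56  prio  (2B, 2-aligned)
56..58  rss  (2B, 2-aligned)
58..60  refcount  (2B, 2-aligned)
60..61  state  (1B, 1-aligned)
61..62  cpu  (1B, 1-aligned)
62..64  -- tail padding (2B)
sizeof = 64, alignof = 4
64 − 64 = 0

0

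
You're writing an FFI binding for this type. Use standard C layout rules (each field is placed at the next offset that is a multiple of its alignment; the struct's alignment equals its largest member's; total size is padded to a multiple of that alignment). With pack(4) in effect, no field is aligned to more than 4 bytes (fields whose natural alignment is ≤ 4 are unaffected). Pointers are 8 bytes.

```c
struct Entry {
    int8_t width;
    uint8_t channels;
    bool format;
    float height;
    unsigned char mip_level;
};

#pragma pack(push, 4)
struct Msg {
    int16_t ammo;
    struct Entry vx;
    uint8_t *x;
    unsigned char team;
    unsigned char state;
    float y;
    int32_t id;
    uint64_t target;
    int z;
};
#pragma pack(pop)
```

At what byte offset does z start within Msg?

44

Entry: @0: width [1B, align 1] → 1; @1: channels [1B, align 1] → 2; @2: format [1B, align 1] → 3; +1 pad (align 4); @4: height [4B, align 4] → 8; @8: mip_level [1B, align 1] → 9; +3 tail pad (align 4); size 12, align 4
@0: ammo [2B, align 2] → 2
+2 pad (align 4)
@4: vx [12B, align 4] → 16
@16: x [8B, align 4] → 24
@24: team [1B, align 1] → 25
@25: state [1B, align 1] → 26
+2 pad (align 4)
@28: y [4B, align 4] → 32
@32: id [4B, align 4] → 36
@36: target [8B, align 4] → 44
@44: z [4B, align 4] → 48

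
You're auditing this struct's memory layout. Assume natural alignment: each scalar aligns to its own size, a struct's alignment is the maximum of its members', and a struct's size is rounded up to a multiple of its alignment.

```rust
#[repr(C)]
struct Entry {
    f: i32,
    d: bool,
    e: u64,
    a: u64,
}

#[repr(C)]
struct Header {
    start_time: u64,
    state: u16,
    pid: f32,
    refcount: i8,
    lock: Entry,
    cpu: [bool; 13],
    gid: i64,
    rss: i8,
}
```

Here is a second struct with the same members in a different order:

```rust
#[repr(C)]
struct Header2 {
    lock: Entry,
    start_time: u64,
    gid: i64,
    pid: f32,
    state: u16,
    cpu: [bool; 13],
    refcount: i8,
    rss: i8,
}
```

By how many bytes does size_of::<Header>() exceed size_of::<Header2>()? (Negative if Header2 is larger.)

16

Entry: f at 0 (size 4, align 4) → ends 4; d at 4 (size 1, align 1) → ends 5; pad 3 to align 8 for e; e at 8 (size 8, align 8) → ends 16; a at 16 (size 8, align 8) → ends 24; total 24 bytes, alignment 8
start_time at 0 (size 8, align 8) → ends 8
state at 8 (size 2, align 2) → ends 10
pad 2 to align 4 for pid
pid at 12 (size 4, align 4) → ends 16
refcount at 16 (size 1, align 1) → ends 17
pad 7 to align 8 for lock
lock at 24 (size 24, align 8) → ends 48
cpu at 48 (size 13, align 1) → ends 61
pad 3 to align 8 for gid
gid at 64 (size 8, align 8) → ends 72
rss at 72 (size 1, align 1) → ends 73
tail pad 7 to reach multiple of 8
total 80 bytes, alignment 8
— Header2 —
lock at 0 (size 24, align 8) → ends 24
start_time at 24 (size 8, align 8) → ends 32
gid at 32 (size 8, align 8) → ends 40
pid at 40 (size 4, align 4) → ends 44
state at 44 (size 2, align 2) → ends 46
cpu at 46 (size 13, align 1) → ends 59
refcount at 59 (size 1, align 1) → ends 60
rss at 60 (size 1, align 1) → ends 61
tail pad 3 to reach multiple of 8
total 64 bytes, alignment 8
80 − 64 = 16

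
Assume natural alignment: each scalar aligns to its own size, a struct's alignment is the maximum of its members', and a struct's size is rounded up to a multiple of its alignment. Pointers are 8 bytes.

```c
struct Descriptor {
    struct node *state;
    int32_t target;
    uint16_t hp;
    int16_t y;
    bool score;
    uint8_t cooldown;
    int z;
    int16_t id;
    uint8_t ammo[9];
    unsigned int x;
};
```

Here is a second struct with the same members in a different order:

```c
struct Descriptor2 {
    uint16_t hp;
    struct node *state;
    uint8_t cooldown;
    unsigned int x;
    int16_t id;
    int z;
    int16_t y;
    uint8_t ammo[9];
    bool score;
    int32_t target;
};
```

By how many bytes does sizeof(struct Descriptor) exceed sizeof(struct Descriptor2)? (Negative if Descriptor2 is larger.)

0..8  state  (8B, 8-aligned)
8..12  target  (4B, 4-aligned)
12..14  hp  (2B, 2-aligned)
14..16  y  (2B, 2-aligned)
16..17  score  (1B, 1-aligned)
17..18  cooldown  (1B, 1-aligned)
18..20  -- padding (2B)
20..24  z  (4B, 4-aligned)
24..26  id  (2B, 2-aligned)
26..35  ammo  (9B, 1-aligned)
35..36  -- padding (1B)
36..40  x  (4B, 4-aligned)
sizeof = 40, alignof = 8
— Descriptor2 —
0..2  hp  (2B, 2-aligned)
2..8  -- padding (6B)
8..16  state  (8B, 8-aligned)
16..17  cooldown  (1B, 1-aligned)
17..20  -- padding (3B)
20..24  x  (4B, 4-aligned)
24..26  id  (2B, 2-aligned)
26..28  -- padding (2B)
28..32  z  (4B, 4-aligned)
32..34  y  (2B, 2-aligned)
34..43  ammo  (9B, 1-aligned)
43..44  score  (1B, 1-aligned)
44..48  target  (4B, 4-aligned)
sizeof = 48, alignof = 8
40 − 48 = -8

-8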